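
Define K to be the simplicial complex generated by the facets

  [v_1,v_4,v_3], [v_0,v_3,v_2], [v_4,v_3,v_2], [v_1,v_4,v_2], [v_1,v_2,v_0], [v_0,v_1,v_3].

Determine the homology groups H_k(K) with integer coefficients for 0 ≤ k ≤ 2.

Order the vertices as v_0 < v_1 < v_2 < v_3 < v_4. Listing each simplex with vertices in this order, K has dimension 2 with simplices:

  0-simplices (5): [v_0], [v_1], [v_2], [v_3], [v_4]
  1-simplices (9): [v_0,v_1], [v_0,v_2], [v_0,v_3], [v_1,v_2], [v_1,v_3], [v_1,v_4], [v_2,v_3], [v_2,v_4], [v_3,v_4]
  2-simplices (6): [v_0,v_1,v_2], [v_0,v_1,v_3], [v_0,v_2,v_3], [v_1,v_2,v_4], [v_1,v_3,v_4], [v_2,v_3,v_4]

Hence C_0 ≅ Z^5, C_1 ≅ Z^9, C_2 ≅ Z^6.

∂_1: C_1 → C_0 is given by ∂[p,q] = [q] − [p].
The resulting 5×9 matrix has rank 4, and its Smith normal form has invariant factors (1,1,1,1).

∂_2: C_2 → C_1 acts by ∂[p,q,r] = [q,r] − [p,r] + [p,q]. For instance
  ∂[v_0,v_1,v_2] = [v_1,v_2] − [v_0,v_2] + [v_0,v_1],
  ∂[v_0,v_2,v_3] = [v_2,v_3] − [v_0,v_3] + [v_0,v_2].
The resulting 9×6 matrix has rank 5, and its Smith normal form has invariant factors (1,1,1,1,1).

From H_k ≅ ker(∂_k) / im(∂_{k+1}) we obtain:

  H_0: rank C_0 − rank ∂_1 = 5 − 4 = 1, and the invariant factors of ∂_1 are all 1, so H_0 = Z.
  H_1: rank ker ∂_1 − rank ∂_2 = (9 − 4) − 5 = 0, and the invariant factors of ∂_2 are all 1, so H_1 = 0.
  H_2: rank ker ∂_2 − rank ∂_3 = (6 − 5) − 0 = 1, and there is no ∂_3, so H_2 = Z.

(K is a triangulation of the 2-sphere S^2.)

H_0 ≅ Z,  H_1 = 0,  H_2 ≅ Z.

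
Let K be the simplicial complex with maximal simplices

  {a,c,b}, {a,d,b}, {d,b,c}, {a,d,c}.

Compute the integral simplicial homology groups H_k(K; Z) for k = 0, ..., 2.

H_0 ≅ Z,  H_1 = 0,  H_2 ≅ Z.

Fix the vertex order a < b < c < d and write every simplex with vertices in increasing order. Then dim K = 2 and the simplices of K are:

  0-simplices (4): a, b, c, d
  1-simplices (6): ab, ac, ad, bc, bd, cd
  2-simplices (4): abc, abd, acd, bcd

Hence C_0 ≅ Z^4, C_1 ≅ Z^6, C_2 ≅ Z^4.

∂_1: C_1 → C_0 sends each edge [p,q] (with p < q) to q − p. For instance
  ∂bd = d − b.
The 4×6 boundary matrix has rank 3 and Smith normal form diag(1,1,1).

∂_2: C_2 → C_1 acts by ∂[p,q,r] = [q,r] − [p,r] + [p,q]. For instance
  ∂acd = cd − ad + ac,
  ∂bcd = cd − bd + bc.
This gives a 6×4 integer matrix of rank 3; reducing to Smith normal form yields diagonal entries (1,1,1).

Reading off H_k = ker ∂_k / im ∂_{k+1}:

  H_0: rank C_0 − rank ∂_1 = 4 − 3 = 1, and the invariant factors of ∂_1 are all 1, so H_0 ≅ Z.
  H_1: rank ker ∂_1 − rank ∂_2 = (6 − 3) − 3 = 0, and the invariant factors of ∂_2 are all 1, so H_1 ≅ 0.
  H_2: rank ker ∂_2 − rank ∂_3 = (4 − 3) − 0 = 1, and there is no ∂_3, so H_2 ≅ Z.

As a check, the Euler characteristic is 4 − 6 + 4 = 2, which agrees with 1 − 0 + 1 = 2.
(K is a triangulation of the 2-sphere S^2.)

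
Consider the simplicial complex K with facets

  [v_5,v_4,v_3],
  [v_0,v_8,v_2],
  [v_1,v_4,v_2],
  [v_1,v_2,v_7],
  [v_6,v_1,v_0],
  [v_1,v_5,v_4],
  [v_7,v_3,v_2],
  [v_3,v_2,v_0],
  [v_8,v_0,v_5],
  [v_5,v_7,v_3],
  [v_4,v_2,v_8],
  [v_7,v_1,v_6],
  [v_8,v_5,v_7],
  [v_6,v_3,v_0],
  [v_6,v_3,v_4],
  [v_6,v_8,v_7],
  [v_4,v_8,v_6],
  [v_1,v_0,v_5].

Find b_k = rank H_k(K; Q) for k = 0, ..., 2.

b_0 = 1, b_1 = 2, b_2 = 1.

We work with the vertex ordering v_0 < v_1 < v_2 < v_3 < v_4 < v_5 < v_6 < v_7 < v_8. The simplices of K, each written with vertices in increasing order, are:

  0-simplices (9): [v_0], [v_1], [v_2], [v_3], [v_4], [v_5], [v_6], [v_7], [v_8]
  1-simplices (27): (27 of them)
  2-simplices (18): (18 of them)

giving chain groups C_0 ≅ Z^9, C_1 ≅ Z^27, C_2 ≅ Z^18.

Boundary ∂_1: C_1 → C_0 sends each edge [p,q] (with p < q) to q − p. For instance
  ∂[v_1,v_6] = [v_6] − [v_1].
This gives a 9×27 integer matrix of rank 8; reducing to Smith normal form yields diagonal entries (1,1,1,1,1,1,1,1).

∂_2: C_2 → C_1 acts by ∂[p,q,r] = [q,r] − [p,r] + [p,q]. For instance
  ∂[v_3,v_5,v_7] = [v_5,v_7] − [v_3,v_7] + [v_3,v_5],
  ∂[v_0,v_2,v_8] = [v_2,v_8] − [v_0,v_8] + [v_0,v_2].
This gives a 27×18 integer matrix of rank 17; reducing to Smith normal form yields diagonal entries (1,1,1,1,1,1,1,1,1,1,1,1,1,1,1,1,1).

Now H_k = ker ∂_k / im ∂_{k+1}, so:

  H_0: rank C_0 − rank ∂_1 = 9 − 8 = 1, and the invariant factors of ∂_1 are all 1, so H_0 ≅ Z.
  H_1: rank ker ∂_1 − rank ∂_2 = (27 − 8) − 17 = 2, and the invariant factors of ∂_2 are all 1, so H_1 ≅ Z^2.
  H_2: rank ker ∂_2 − rank ∂_3 = (18 − 17) − 0 = 1, and there is no ∂_3, so H_2 ≅ Z.

As a check, the Euler characteristic is 9 − 27 + 18 = 0, which agrees with 1 − 2 + 1 = 0.

Hence the Betti numbers are b_0 = 1, b_1 = 2, b_2 = 1.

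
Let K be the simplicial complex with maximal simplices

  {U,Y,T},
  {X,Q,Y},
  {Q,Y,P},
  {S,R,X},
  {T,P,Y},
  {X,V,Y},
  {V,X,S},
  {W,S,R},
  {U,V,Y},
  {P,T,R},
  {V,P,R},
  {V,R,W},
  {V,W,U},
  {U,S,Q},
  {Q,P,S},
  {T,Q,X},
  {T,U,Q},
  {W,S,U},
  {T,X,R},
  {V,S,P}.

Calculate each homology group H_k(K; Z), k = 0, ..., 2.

K has 10 vertices, 30 edges, 20 triangles.
rank ∂_0 = 0, rank ∂_1 = 9 ⇒ b_0 = 10 − 0 − 9 = 1; all invariant factors of ∂_1 are 1 so no torsion. So H_0 ≅ Z.
rank ∂_1 = 9, rank ∂_2 = 20 ⇒ b_1 = 30 − 9 − 20 = 1; ∂_2 has invariant factor(s) [2] giving torsion. So H_1 ≅ Z ⊕ Z/2.
rank ∂_2 = 20, rank ∂_3 = 0 ⇒ b_2 = 20 − 20 − 0 = 0. So H_2 ≅ 0.

H_0 = Z,  H_1 = Z ⊕ Z/2,  H_2 = 0.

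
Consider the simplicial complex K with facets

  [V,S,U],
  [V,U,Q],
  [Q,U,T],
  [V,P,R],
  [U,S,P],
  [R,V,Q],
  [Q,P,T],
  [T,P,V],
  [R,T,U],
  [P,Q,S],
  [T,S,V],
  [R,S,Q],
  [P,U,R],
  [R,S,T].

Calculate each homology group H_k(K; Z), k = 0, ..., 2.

Fix the vertex order P < Q < R < S < T < U < V and write every simplex with vertices in increasing order. Then dim K = 2 and the simplices of K are:

  0-simplices (7): P, Q, R, S, T, U, V
  1-simplices (21): PQ, PR, PS, PT, PU, PV, QR, QS, QT, QU, QV, RS, RT, RU, RV, ST, SU, SV, TU, TV, UV
  2-simplices (14): PQS, PQT, PRU, PRV, PSU, PTV, QRS, QRV, QTU, QUV, RST, RTU, STV, SUV

so the chain groups are C_0 ≅ Z^7, C_1 ≅ Z^21, C_2 ≅ Z^14.

The boundary map ∂_1: C_1 → C_0 maps an edge to its endpoints' difference, ∂[p,q] = q − p. For instance
  ∂PS = S − P.
The resulting 7×21 matrix has rank 6, and its Smith normal form has invariant factors (1,1,1,1,1,1).

∂_2: C_2 → C_1 sends each 2-simplex [p,q,r] to [q,r] − [p,r] + [p,q]. For instance
  ∂PTV = TV − PV + PT,
  ∂RST = ST − RT + RS.
As a 21×14 matrix over Z this has rank 13, with invariant factors (1,1,1,1,1,1,1,1,1,1,1,1,1).

Computing H_k = (kernel of ∂_k) / (image of ∂_{k+1}):

  H_0: rank C_0 − rank ∂_1 = 7 − 6 = 1, and the invariant factors of ∂_1 are all 1, so H_0 ≅ Z.
  H_1: rank ker ∂_1 − rank ∂_2 = (21 − 6) − 13 = 2, and the invariant factors of ∂_2 are all 1, so H_1 ≅ Z^2.
  H_2: rank ker ∂_2 − rank ∂_3 = (14 − 13) − 0 = 1, and there is no ∂_3, so H_2 ≅ Z.

H_0 ≅ Z,  H_1 ≅ Z^2,  H_2 ≅ Z.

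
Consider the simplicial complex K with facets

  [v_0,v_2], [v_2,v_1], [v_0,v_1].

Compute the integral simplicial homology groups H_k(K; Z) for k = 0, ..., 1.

H_0 = Z,  H_1 = Z.

K has 3 vertices, 3 edges.
rank ∂_0 = 0, rank ∂_1 = 2 ⇒ b_0 = 3 − 0 − 2 = 1; all invariant factors of ∂_1 are 1 so no torsion. So H_0 = Z.
rank ∂_1 = 2, rank ∂_2 = 0 ⇒ b_1 = 3 − 2 − 0 = 1. So H_1 = Z.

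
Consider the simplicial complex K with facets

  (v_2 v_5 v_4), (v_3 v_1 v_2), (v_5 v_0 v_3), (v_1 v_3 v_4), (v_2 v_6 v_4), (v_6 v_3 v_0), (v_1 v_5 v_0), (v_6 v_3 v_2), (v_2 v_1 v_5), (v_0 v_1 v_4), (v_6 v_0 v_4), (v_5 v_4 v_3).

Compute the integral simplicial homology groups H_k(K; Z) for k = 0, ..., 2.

H_0 ≅ Z,  H_1 ≅ Z_2,  H_2 = 0.

We work with the vertex ordering v_0 < v_1 < v_2 < v_3 < v_4 < v_5 < v_6. The simplices of K, each written with vertices in increasing order, are:

  0-simplices (7): [v_0], [v_1], [v_2], [v_3], [v_4], [v_5], [v_6]
  1-simplices (18): (18 of them)
  2-simplices (12): (12 of them)

so the chain groups are C_0 ≅ Z^7, C_1 ≅ Z^18, C_2 ≅ Z^12.

∂_1: C_1 → C_0 is given by ∂[p,q] = [q] − [p]. For instance
  ∂[v_0,v_6] = [v_6] − [v_0].
The resulting 7×18 matrix has rank 6, and its Smith normal form has invariant factors (1,1,1,1,1,1).

Boundary ∂_2: C_2 → C_1 acts by ∂[p,q,r] = [q,r] − [p,r] + [p,q]. For instance
  ∂[v_2,v_4,v_6] = [v_4,v_6] − [v_2,v_6] + [v_2,v_4],
  ∂[v_2,v_3,v_6] = [v_3,v_6] − [v_2,v_6] + [v_2,v_3].
This gives a 18×12 integer matrix of rank 12; reducing to Smith normal form yields diagonal entries (1,1,1,1,1,1,1,1,1,1,1,2).

From H_k ≅ ker(∂_k) / im(∂_{k+1}) we obtain:

  H_0: rank C_0 − rank ∂_1 = 7 − 6 = 1, and the invariant factors of ∂_1 are all 1, so H_0 = Z.
  H_1: rank ker ∂_1 − rank ∂_2 = (18 − 6) − 12 = 0, and ∂_2 has invariant factor 2 > 1, so H_1 = Z_2.
  H_2: rank ker ∂_2 − rank ∂_3 = (12 − 12) − 0 = 0, and there is no ∂_3, so H_2 = 0.

As a check, the Euler characteristic is 7 − 18 + 12 = 1, which agrees with 1 − 0 + 0 = 1.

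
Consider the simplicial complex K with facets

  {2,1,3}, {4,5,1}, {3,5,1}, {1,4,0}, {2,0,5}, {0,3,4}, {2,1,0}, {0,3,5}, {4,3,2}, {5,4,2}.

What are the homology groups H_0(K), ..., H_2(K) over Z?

Fix the vertex order 0 < 1 < 2 < 3 < 4 < 5 and write every simplex with vertices in increasing order. Then dim K = 2 and the simplices of K are:

  0-simplices (6): [0], [1], [2], [3], [4], [5]
  1-simplices (15): [0,1], [0,2], [0,3], [0,4], [0,5], [1,2], [1,3], [1,4], [1,5], [2,3], [2,4], [2,5], [3,4], [3,5], [4,5]
  2-simplices (10): [0,1,2], [0,1,4], [0,2,5], [0,3,4], [0,3,5], [1,2,3], [1,3,5], [1,4,5], [2,3,4], [2,4,5]

giving chain groups C_0 ≅ Z^6, C_1 ≅ Z^15, C_2 ≅ Z^10.

∂_1: C_1 → C_0 sends each edge [p,q] (with p < q) to q − p.
As a 6×15 matrix over Z this has rank 5, with invariant factors (1,1,1,1,1).

Boundary ∂_2: C_2 → C_1 maps a triangle to the signed sum of its edges. For instance
  ∂[0,1,4] = [1,4] − [0,4] + [0,1],
  ∂[0,3,5] = [3,5] − [0,5] + [0,3].
This gives a 15×10 integer matrix of rank 10; reducing to Smith normal form yields diagonal entries (1,1,1,1,1,1,1,1,1,2).

Reading off H_k = ker ∂_k / im ∂_{k+1}:

  H_0: rank C_0 − rank ∂_1 = 6 − 5 = 1, and the invariant factors of ∂_1 are all 1, so H_0 = Z.
  H_1: rank ker ∂_1 − rank ∂_2 = (15 − 5) − 10 = 0, and ∂_2 has invariant factor 2 > 1, so H_1 = Z/2.
  H_2: rank ker ∂_2 − rank ∂_3 = (10 − 10) − 0 = 0, and there is no ∂_3, so H_2 = 0.

(K is a triangulation of the real projective plane RP^2.)

H_0 = Z,  H_1 = Z/2,  H_2 = 0.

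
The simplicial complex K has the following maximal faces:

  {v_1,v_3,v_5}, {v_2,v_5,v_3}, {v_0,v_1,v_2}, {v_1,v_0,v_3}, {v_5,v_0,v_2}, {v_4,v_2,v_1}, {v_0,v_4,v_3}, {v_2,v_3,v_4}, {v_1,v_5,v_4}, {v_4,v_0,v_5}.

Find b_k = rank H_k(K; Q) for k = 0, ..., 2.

Fix the vertex order v_0 < v_1 < v_2 < v_3 < v_4 < v_5 and write every simplex with vertices in increasing order. Then dim K = 2 and the simplices of K are:

  0-simplices (6): [v_0], [v_1], [v_2], [v_3], [v_4], [v_5]
  1-simplices (15): (15 of them)
  2-simplices (10): [v_0,v_1,v_2], [v_0,v_1,v_3], [v_0,v_2,v_5], [v_0,v_3,v_4], [v_0,v_4,v_5], [v_1,v_2,v_4], [v_1,v_3,v_5], [v_1,v_4,v_5], [v_2,v_3,v_4], [v_2,v_3,v_5]

Hence C_0 ≅ Z^6, C_1 ≅ Z^15, C_2 ≅ Z^10.

∂_1: C_1 → C_0 maps an edge to its endpoints' difference, ∂[p,q] = q − p.
As a 6×15 matrix over Z this has rank 5, with invariant factors (1,1,1,1,1).

The boundary map ∂_2: C_2 → C_1 acts by ∂[p,q,r] = [q,r] − [p,r] + [p,q]. For instance
  ∂[v_2,v_3,v_5] = [v_3,v_5] − [v_2,v_5] + [v_2,v_3],
  ∂[v_0,v_1,v_3] = [v_1,v_3] − [v_0,v_3] + [v_0,v_1].
This gives a 15×10 integer matrix of rank 10; reducing to Smith normal form yields diagonal entries (1,1,1,1,1,1,1,1,1,2).

From H_k ≅ ker(∂_k) / im(∂_{k+1}) we obtain:

  H_0: rank C_0 − rank ∂_1 = 6 − 5 = 1, and the invariant factors of ∂_1 are all 1, so H_0 ≅ Z.
  H_1: rank ker ∂_1 − rank ∂_2 = (15 − 5) − 10 = 0, and ∂_2 has invariant factor 2 > 1, so H_1 ≅ Z/2Z.
  H_2: rank ker ∂_2 − rank ∂_3 = (10 − 10) − 0 = 0, and there is no ∂_3, so H_2 ≅ 0.

As a check, the Euler characteristic is 6 − 15 + 10 = 1, which agrees with 1 − 0 + 0 = 1.

Hence the Betti numbers are b_0 = 1, b_1 = 0, b_2 = 0.

b_0 = 1, b_1 = 0, b_2 = 0.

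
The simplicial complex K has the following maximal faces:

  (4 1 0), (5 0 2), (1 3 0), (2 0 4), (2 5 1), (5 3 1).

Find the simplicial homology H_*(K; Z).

H_0 = Z,  H_1 = Z,  H_2 = 0.

Take the total order 0 < 1 < 2 < 3 < 4 < 5 on the vertex set. Then K (dimension 2) consists of the simplices:

  0-simplices (6): [0], [1], [2], [3], [4], [5]
  1-simplices (12): [0,1], [0,2], [0,3], [0,4], [0,5], [1,2], [1,3], [1,4], [1,5], [2,4], [2,5], [3,5]
  2-simplices (6): [0,1,3], [0,1,4], [0,2,4], [0,2,5], [1,2,5], [1,3,5]

giving chain groups C_0 ≅ Z^6, C_1 ≅ Z^12, C_2 ≅ Z^6.

Boundary ∂_1: C_1 → C_0 sends each edge [p,q] (with p < q) to q − p. For instance
  ∂[0,2] = [2] − [0].
As a 6×12 matrix over Z this has rank 5, with invariant factors (1,1,1,1,1).

The boundary map ∂_2: C_2 → C_1 maps a triangle to the signed sum of its edges. For instance
  ∂[1,3,5] = [3,5] − [1,5] + [1,3],
  ∂[0,1,4] = [1,4] − [0,4] + [0,1].
This gives a 12×6 integer matrix of rank 6; reducing to Smith normal form yields diagonal entries (1,1,1,1,1,1).

Computing H_k = (kernel of ∂_k) / (image of ∂_{k+1}):

  H_0: rank C_0 − rank ∂_1 = 6 − 5 = 1, and the invariant factors of ∂_1 are all 1, so H_0 ≅ Z.
  H_1: rank ker ∂_1 − rank ∂_2 = (12 − 5) − 6 = 1, and the invariant factors of ∂_2 are all 1, so H_1 ≅ Z.
  H_2: rank ker ∂_2 − rank ∂_3 = (6 − 6) − 0 = 0, and there is no ∂_3, so H_2 ≅ 0.

As a check, the Euler characteristic is 6 − 12 + 6 = 0, which agrees with 1 − 1 + 0 = 0.
(K is a triangulation of the cylinder S^1 x I.)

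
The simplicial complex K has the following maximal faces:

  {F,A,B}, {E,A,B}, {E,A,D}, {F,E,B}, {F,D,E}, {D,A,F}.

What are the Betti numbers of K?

Take the total order A < B < D < E < F on the vertex set. Then K (dimension 2) consists of the simplices:

  0-simplices (5): A, B, D, E, F
  1-simplices (9): AB, AD, AE, AF, BE, BF, DE, DF, EF
  2-simplices (6): ABE, ABF, ADE, ADF, BEF, DEF

giving chain groups C_0 ≅ Z^5, C_1 ≅ Z^9, C_2 ≅ Z^6.

∂_1: C_1 → C_0 maps an edge to its endpoints' difference, ∂[p,q] = q − p. For instance
  ∂AE = E − A.
The 5×9 boundary matrix has rank 4 and Smith normal form diag(1,1,1,1).

∂_2: C_2 → C_1 maps a triangle to the signed sum of its edges. For instance
  ∂BEF = EF − BF + BE,
  ∂ABF = BF − AF + AB.
The resulting 9×6 matrix has rank 5, and its Smith normal form has invariant factors (1,1,1,1,1).

Computing H_k = (kernel of ∂_k) / (image of ∂_{k+1}):

  H_0: rank C_0 − rank ∂_1 = 5 − 4 = 1, and the invariant factors of ∂_1 are all 1, so H_0 = Z.
  H_1: rank ker ∂_1 − rank ∂_2 = (9 − 4) − 5 = 0, and the invariant factors of ∂_2 are all 1, so H_1 = 0.
  H_2: rank ker ∂_2 − rank ∂_3 = (6 − 5) − 0 = 1, and there is no ∂_3, so H_2 = Z.

Hence the Betti numbers are b_0 = 1, b_1 = 0, b_2 = 1.

b_0 = 1, b_1 = 0, b_2 = 1.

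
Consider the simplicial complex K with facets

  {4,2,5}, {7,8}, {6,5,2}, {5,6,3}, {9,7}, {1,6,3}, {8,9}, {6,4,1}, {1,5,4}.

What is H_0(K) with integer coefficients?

Take the total order 1 < 2 < 3 < 4 < 5 < 6 < 7 < 8 < 9 on the vertex set. Then K (dimension 2) consists of the simplices:

  0-simplices (9): [1], [2], [3], [4], [5], [6], [7], [8], [9]
  1-simplices (15): [1,3], [1,4], [1,5], [1,6], [2,4], [2,5], [2,6], [3,5], [3,6], [4,5], [4,6], [5,6], [7,8], [7,9], [8,9]
  2-simplices (6): [1,3,6], [1,4,5], [1,4,6], [2,4,5], [2,5,6], [3,5,6]

Hence C_0 ≅ Z^9, C_1 ≅ Z^15, C_2 ≅ Z^6.

∂_1: C_1 → C_0 is given by ∂[p,q] = [q] − [p]. For instance
  ∂[7,8] = [8] − [7].
As a 9×15 matrix over Z this has rank 7, with invariant factors (1,1,1,1,1,1,1).

The boundary map ∂_2: C_2 → C_1 acts by ∂[p,q,r] = [q,r] − [p,r] + [p,q]. For instance
  ∂[1,4,6] = [4,6] − [1,6] + [1,4],
  ∂[2,4,5] = [4,5] − [2,5] + [2,4].
The 15×6 boundary matrix has rank 6 and Smith normal form diag(1,1,1,1,1,1).

Now H_k = ker ∂_k / im ∂_{k+1}, so:

  H_0: rank C_0 − rank ∂_1 = 9 − 7 = 2, and the invariant factors of ∂_1 are all 1, so H_0 = Z^2.

H_0 ≅ Z^2.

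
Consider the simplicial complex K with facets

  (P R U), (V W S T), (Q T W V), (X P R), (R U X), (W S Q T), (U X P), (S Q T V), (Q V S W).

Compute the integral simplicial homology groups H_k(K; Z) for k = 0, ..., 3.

We work with the vertex ordering P < Q < R < S < T < U < V < W < X. The simplices of K, each written with vertices in increasing order, are:

  0-simplices (9): P, Q, R, S, T, U, V, W, X
  1-simplices (16): PR, PU, PX, QS, QT, QV, QW, RU, RX, ST, SV, SW, TV, TW, UX, VW
  2-simplices (14): PRU, PRX, PUX, QST, QSV, QSW, QTV, QTW, QVW, RUX, STV, STW, SVW, TVW
  3-simplices (5): QSTV, QSTW, QSVW, QTVW, STVW

so the chain groups are C_0 ≅ Z^9, C_1 ≅ Z^16, C_2 ≅ Z^14, C_3 ≅ Z^5.

The boundary map ∂_1: C_1 → C_0 maps an edge to its endpoints' difference, ∂[p,q] = q − p.
The resulting 9×16 matrix has rank 7, and its Smith normal form has invariant factors (1,1,1,1,1,1,1).

The boundary map ∂_2: C_2 → C_1 maps a triangle to the signed sum of its edges. For instance
  ∂TVW = VW − TW + TV,
  ∂QVW = VW − QW + QV.
This gives a 16×14 integer matrix of rank 9; reducing to Smith normal form yields diagonal entries (1,1,1,1,1,1,1,1,1).

∂_3: C_3 → C_2 sends each 3-simplex σ to the alternating sum Σ_i (−1)^i (σ with its i-th vertex removed). For instance
  ∂QSTV = STV − QTV + QSV − QST,
  ∂QSVW = SVW − QVW + QSW − QSV.
The resulting 14×5 matrix has rank 4, and its Smith normal form has invariant factors (1,1,1,1).

From H_k ≅ ker(∂_k) / im(∂_{k+1}) we obtain:

  H_0: rank C_0 − rank ∂_1 = 9 − 7 = 2, and the invariant factors of ∂_1 are all 1, so H_0 = Z^2.
  H_1: rank ker ∂_1 − rank ∂_2 = (16 − 7) − 9 = 0, and the invariant factors of ∂_2 are all 1, so H_1 = 0.
  H_2: rank ker ∂_2 − rank ∂_3 = (14 − 9) − 4 = 1, and the invariant factors of ∂_3 are all 1, so H_2 = Z.
  H_3: rank ker ∂_3 − rank ∂_4 = (5 − 4) − 0 = 1, and there is no ∂_4, so H_3 = Z.

As a check, the Euler characteristic is 9 − 16 + 14 − 5 = 2, which agrees with 2 − 0 + 1 − 1 = 2.

H_0 = Z^2,  H_1 = 0,  H_2 = Z,  H_3 = Z.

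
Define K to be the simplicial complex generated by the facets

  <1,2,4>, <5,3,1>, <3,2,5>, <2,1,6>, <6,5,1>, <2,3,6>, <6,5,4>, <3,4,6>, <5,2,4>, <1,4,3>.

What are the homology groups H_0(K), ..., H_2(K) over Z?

H_0 = Z,  H_1 = Z_2,  H_2 = 0.

Fix the vertex order 1 < 2 < 3 < 4 < 5 < 6 and write every simplex with vertices in increasing order. Then dim K = 2 and the simplices of K are:

  0-simplices (6): [1], [2], [3], [4], [5], [6]
  1-simplices (15): [1,2], [1,3], [1,4], [1,5], [1,6], [2,3], [2,4], [2,5], [2,6], [3,4], [3,5], [3,6], [4,5], [4,6], [5,6]
  2-simplices (10): [1,2,4], [1,2,6], [1,3,4], [1,3,5], [1,5,6], [2,3,5], [2,3,6], [2,4,5], [3,4,6], [4,5,6]

Hence C_0 ≅ Z^6, C_1 ≅ Z^15, C_2 ≅ Z^10.

∂_1: C_1 → C_0 maps an edge to its endpoints' difference, ∂[p,q] = q − p.
This gives a 6×15 integer matrix of rank 5; reducing to Smith normal form yields diagonal entries (1,1,1,1,1).

Boundary ∂_2: C_2 → C_1 sends each 2-simplex [p,q,r] to [q,r] − [p,r] + [p,q]. For instance
  ∂[2,4,5] = [4,5] − [2,5] + [2,4],
  ∂[3,4,6] = [4,6] − [3,6] + [3,4].
The 15×10 boundary matrix has rank 10 and Smith normal form diag(1,1,1,1,1,1,1,1,1,2).

Computing H_k = (kernel of ∂_k) / (image of ∂_{k+1}):

  H_0: rank C_0 − rank ∂_1 = 6 − 5 = 1, and the invariant factors of ∂_1 are all 1, so H_0 = Z.
  H_1: rank ker ∂_1 − rank ∂_2 = (15 − 5) − 10 = 0, and ∂_2 has invariant factor 2 > 1, so H_1 = Z_2.
  H_2: rank ker ∂_2 − rank ∂_3 = (10 − 10) − 0 = 0, and there is no ∂_3, so H_2 = 0.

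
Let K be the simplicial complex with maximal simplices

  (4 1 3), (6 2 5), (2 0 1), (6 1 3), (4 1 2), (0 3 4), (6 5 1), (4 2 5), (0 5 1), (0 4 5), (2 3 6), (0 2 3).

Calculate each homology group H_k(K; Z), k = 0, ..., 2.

H_0 ≅ Z,  H_1 ≅ Z/2,  H_2 = 0.

Fix the vertex order 0 < 1 < 2 < 3 < 4 < 5 < 6 and write every simplex with vertices in increasing order. Then dim K = 2 and the simplices of K are:

  0-simplices (7): [0], [1], [2], [3], [4], [5], [6]
  1-simplices (18): [0,1], [0,2], [0,3], [0,4], [0,5], [1,2], [1,3], [1,4], [1,5], [1,6], [2,3], [2,4], [2,5], [2,6], [3,4], [3,6], [4,5], [5,6]
  2-simplices (12): [0,1,2], [0,1,5], [0,2,3], [0,3,4], [0,4,5], [1,2,4], [1,3,4], [1,3,6], [1,5,6], [2,3,6], [2,4,5], [2,5,6]

Hence C_0 ≅ Z^7, C_1 ≅ Z^18, C_2 ≅ Z^12.

The boundary map ∂_1: C_1 → C_0 is given by ∂[p,q] = [q] − [p].
The resulting 7×18 matrix has rank 6, and its Smith normal form has invariant factors (1,1,1,1,1,1).

The boundary map ∂_2: C_2 → C_1 sends each 2-simplex [p,q,r] to [q,r] − [p,r] + [p,q]. For instance
  ∂[1,2,4] = [2,4] − [1,4] + [1,2],
  ∂[2,3,6] = [3,6] − [2,6] + [2,3].
This gives a 18×12 integer matrix of rank 12; reducing to Smith normal form yields diagonal entries (1,1,1,1,1,1,1,1,1,1,1,2).

Now H_k = ker ∂_k / im ∂_{k+1}, so:

  H_0: rank C_0 − rank ∂_1 = 7 − 6 = 1, and the invariant factors of ∂_1 are all 1, so H_0 ≅ Z.
  H_1: rank ker ∂_1 − rank ∂_2 = (18 − 6) − 12 = 0, and ∂_2 has invariant factor 2 > 1, so H_1 ≅ Z/2.
  H_2: rank ker ∂_2 − rank ∂_3 = (12 − 12) − 0 = 0, and there is no ∂_3, so H_2 ≅ 0.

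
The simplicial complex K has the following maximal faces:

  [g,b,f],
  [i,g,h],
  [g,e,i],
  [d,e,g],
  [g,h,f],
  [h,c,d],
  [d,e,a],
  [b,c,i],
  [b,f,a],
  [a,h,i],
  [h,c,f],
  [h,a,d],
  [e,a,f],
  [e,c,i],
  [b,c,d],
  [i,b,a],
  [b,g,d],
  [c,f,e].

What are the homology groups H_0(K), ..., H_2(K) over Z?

H_0 = Z,  H_1 = Z^2,  H_2 = Z.

Fix the vertex order a < b < c < d < e < f < g < h < i and write every simplex with vertices in increasing order. Then dim K = 2 and the simplices of K are:

  0-simplices (9): a, b, c, d, e, f, g, h, i
  1-simplices (27): ab, ad, ae, af, ah, ai, bc, bd, bf, bg, bi, cd, ce, cf, ch, ci, de, dg, dh, ef, eg, ei, fg, fh, gh, gi, hi
  2-simplices (18): abf, abi, ade, adh, aef, ahi, bcd, bci, bdg, bfg, cdh, cef, cei, cfh, deg, egi, fgh, ghi

giving chain groups C_0 ≅ Z^9, C_1 ≅ Z^27, C_2 ≅ Z^18.

Boundary ∂_1: C_1 → C_0 is given by ∂[p,q] = [q] − [p].
This gives a 9×27 integer matrix of rank 8; reducing to Smith normal form yields diagonal entries (1,1,1,1,1,1,1,1).

Boundary ∂_2: C_2 → C_1 sends each 2-simplex [p,q,r] to [q,r] − [p,r] + [p,q]. For instance
  ∂cef = ef − cf + ce,
  ∂ghi = hi − gi + gh.
The 27×18 boundary matrix has rank 17 and Smith normal form diag(1,1,1,1,1,1,1,1,1,1,1,1,1,1,1,1,1).

From H_k ≅ ker(∂_k) / im(∂_{k+1}) we obtain:

  H_0: rank C_0 − rank ∂_1 = 9 − 8 = 1, and the invariant factors of ∂_1 are all 1, so H_0 = Z.
  H_1: rank ker ∂_1 − rank ∂_2 = (27 − 8) − 17 = 2, and the invariant factors of ∂_2 are all 1, so H_1 = Z^2.
  H_2: rank ker ∂_2 − rank ∂_3 = (18 − 17) − 0 = 1, and there is no ∂_3, so H_2 = Z.

(K is a triangulation of the torus T^2.)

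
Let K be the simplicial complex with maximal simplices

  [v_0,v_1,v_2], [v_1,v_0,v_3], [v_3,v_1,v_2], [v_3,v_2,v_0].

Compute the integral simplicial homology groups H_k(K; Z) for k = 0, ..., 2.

Order the vertices as v_0 < v_1 < v_2 < v_3. Listing each simplex with vertices in this order, K has dimension 2 with simplices:

  0-simplices (4): [v_0], [v_1], [v_2], [v_3]
  1-simplices (6): [v_0,v_1], [v_0,v_2], [v_0,v_3], [v_1,v_2], [v_1,v_3], [v_2,v_3]
  2-simplices (4): [v_0,v_1,v_2], [v_0,v_1,v_3], [v_0,v_2,v_3], [v_1,v_2,v_3]

so the chain groups are C_0 ≅ Z^4, C_1 ≅ Z^6, C_2 ≅ Z^4.

The boundary map ∂_1: C_1 → C_0 maps an edge to its endpoints' difference, ∂[p,q] = q − p.
This gives a 4×6 integer matrix of rank 3; reducing to Smith normal form yields diagonal entries (1,1,1).

The boundary map ∂_2: C_2 → C_1 sends each 2-simplex [p,q,r] to [q,r] − [p,r] + [p,q]. For instance
  ∂[v_1,v_2,v_3] = [v_2,v_3] − [v_1,v_3] + [v_1,v_2],
  ∂[v_0,v_1,v_3] = [v_1,v_3] − [v_0,v_3] + [v_0,v_1].
As a 6×4 matrix over Z this has rank 3, with invariant factors (1,1,1).

Reading off H_k = ker ∂_k / im ∂_{k+1}:

  H_0: rank C_0 − rank ∂_1 = 4 − 3 = 1, and the invariant factors of ∂_1 are all 1, so H_0 ≅ Z.
  H_1: rank ker ∂_1 − rank ∂_2 = (6 − 3) − 3 = 0, and the invariant factors of ∂_2 are all 1, so H_1 ≅ 0.
  H_2: rank ker ∂_2 − rank ∂_3 = (4 − 3) − 0 = 1, and there is no ∂_3, so H_2 ≅ Z.

As a check, the Euler characteristic is 4 − 6 + 4 = 2, which agrees with 1 − 0 + 1 = 2.
(K is a triangulation of the 2-sphere S^2.)

H_0 = Z,  H_1 = 0,  H_2 = Z.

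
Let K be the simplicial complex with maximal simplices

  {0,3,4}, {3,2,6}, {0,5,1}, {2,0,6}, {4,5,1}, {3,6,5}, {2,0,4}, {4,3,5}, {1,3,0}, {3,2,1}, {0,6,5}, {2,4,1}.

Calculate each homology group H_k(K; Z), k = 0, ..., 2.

Take the total order 0 < 1 < 2 < 3 < 4 < 5 < 6 on the vertex set. Then K (dimension 2) consists of the simplices:

  0-simplices (7): [0], [1], [2], [3], [4], [5], [6]
  1-simplices (18): [0,1], [0,2], [0,3], [0,4], [0,5], [0,6], [1,2], [1,3], [1,4], [1,5], [2,3], [2,4], [2,6], [3,4], [3,5], [3,6], [4,5], [5,6]
  2-simplices (12): [0,1,3], [0,1,5], [0,2,4], [0,2,6], [0,3,4], [0,5,6], [1,2,3], [1,2,4], [1,4,5], [2,3,6], [3,4,5], [3,5,6]

so the chain groups are C_0 ≅ Z^7, C_1 ≅ Z^18, C_2 ≅ Z^12.

The boundary map ∂_1: C_1 → C_0 sends each edge [p,q] (with p < q) to q − p. For instance
  ∂[4,5] = [5] − [4].
As a 7×18 matrix over Z this has rank 6, with invariant factors (1,1,1,1,1,1).

Boundary ∂_2: C_2 → C_1 maps a triangle to the signed sum of its edges. For instance
  ∂[2,3,6] = [3,6] − [2,6] + [2,3],
  ∂[0,2,4] = [2,4] − [0,4] + [0,2].
As a 18×12 matrix over Z this has rank 12, with invariant factors (1,1,1,1,1,1,1,1,1,1,1,2).

From H_k ≅ ker(∂_k) / im(∂_{k+1}) we obtain:

  H_0: rank C_0 − rank ∂_1 = 7 − 6 = 1, and the invariant factors of ∂_1 are all 1, so H_0 ≅ Z.
  H_1: rank ker ∂_1 − rank ∂_2 = (18 − 6) − 12 = 0, and ∂_2 has invariant factor 2 > 1, so H_1 ≅ Z/2.
  H_2: rank ker ∂_2 − rank ∂_3 = (12 − 12) − 0 = 0, and there is no ∂_3, so H_2 ≅ 0.

H_0 ≅ Z,  H_1 ≅ Z/2,  H_2 = 0.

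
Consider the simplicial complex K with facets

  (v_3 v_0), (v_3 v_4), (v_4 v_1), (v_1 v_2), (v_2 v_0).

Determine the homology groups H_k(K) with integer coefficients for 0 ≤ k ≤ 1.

H_0 ≅ Z,  H_1 ≅ Z.

K has 5 vertices, 5 edges.
rank ∂_0 = 0, rank ∂_1 = 4 ⇒ b_0 = 5 − 0 − 4 = 1; all invariant factors of ∂_1 are 1 so no torsion. So H_0 ≅ Z.
rank ∂_1 = 4, rank ∂_2 = 0 ⇒ b_1 = 5 − 4 − 0 = 1. So H_1 ≅ Z.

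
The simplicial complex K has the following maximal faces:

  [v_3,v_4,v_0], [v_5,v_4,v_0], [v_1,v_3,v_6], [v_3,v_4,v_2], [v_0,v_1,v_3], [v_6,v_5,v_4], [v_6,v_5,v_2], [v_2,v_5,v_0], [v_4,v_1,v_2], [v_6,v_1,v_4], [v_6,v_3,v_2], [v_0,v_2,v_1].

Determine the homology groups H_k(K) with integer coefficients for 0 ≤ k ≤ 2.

Take the total order v_0 < v_1 < v_2 < v_3 < v_4 < v_5 < v_6 on the vertex set. Then K (dimension 2) consists of the simplices:

  0-simplices (7): [v_0], [v_1], [v_2], [v_3], [v_4], [v_5], [v_6]
  1-simplices (18): (18 of them)
  2-simplices (12): (12 of them)

Hence C_0 ≅ Z^7, C_1 ≅ Z^18, C_2 ≅ Z^12.

Boundary ∂_1: C_1 → C_0 is given by ∂[p,q] = [q] − [p]. For instance
  ∂[v_0,v_2] = [v_2] − [v_0].
This gives a 7×18 integer matrix of rank 6; reducing to Smith normal form yields diagonal entries (1,1,1,1,1,1).

The boundary map ∂_2: C_2 → C_1 maps a triangle to the signed sum of its edges. For instance
  ∂[v_0,v_1,v_2] = [v_1,v_2] − [v_0,v_2] + [v_0,v_1],
  ∂[v_1,v_4,v_6] = [v_4,v_6] − [v_1,v_6] + [v_1,v_4].
The resulting 18×12 matrix has rank 12, and its Smith normal form has invariant factors (1,1,1,1,1,1,1,1,1,1,1,2).

Reading off H_k = ker ∂_k / im ∂_{k+1}:

  H_0: rank C_0 − rank ∂_1 = 7 − 6 = 1, and the invariant factors of ∂_1 are all 1, so H_0 ≅ Z.
  H_1: rank ker ∂_1 − rank ∂_2 = (18 − 6) − 12 = 0, and ∂_2 has invariant factor 2 > 1, so H_1 ≅ Z/2Z.
  H_2: rank ker ∂_2 − rank ∂_3 = (12 − 12) − 0 = 0, and there is no ∂_3, so H_2 ≅ 0.

As a check, the Euler characteristic is 7 − 18 + 12 = 1, which agrees with 1 − 0 + 0 = 1.

H_0 ≅ Z,  H_1 ≅ Z/2Z,  H_2 = 0.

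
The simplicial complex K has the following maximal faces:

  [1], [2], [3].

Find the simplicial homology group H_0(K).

H_0 = Z^3.

Fix the vertex order 1 < 2 < 3 and write every simplex with vertices in increasing order. Then dim K = 0 and the simplices of K are:

  0-simplices (3): [1], [2], [3]

Hence C_0 ≅ Z^3.

Computing H_k = (kernel of ∂_k) / (image of ∂_{k+1}):

  H_0: rank C_0 − rank ∂_1 = 3 − 0 = 3, and there is no ∂_1, so H_0 ≅ Z^3.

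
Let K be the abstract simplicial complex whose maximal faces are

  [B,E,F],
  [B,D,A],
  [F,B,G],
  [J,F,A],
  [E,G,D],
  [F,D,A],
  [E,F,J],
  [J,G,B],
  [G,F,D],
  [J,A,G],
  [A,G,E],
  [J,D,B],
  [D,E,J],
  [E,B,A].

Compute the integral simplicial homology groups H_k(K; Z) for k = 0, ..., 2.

Order the vertices as A < B < D < E < F < G < J. Listing each simplex with vertices in this order, K has dimension 2 with simplices:

  0-simplices (7): A, B, D, E, F, G, J
  1-simplices (21): AB, AD, AE, AF, AG, AJ, BD, BE, BF, BG, BJ, DE, DF, DG, DJ, EF, EG, EJ, FG, FJ, GJ
  2-simplices (14): ABD, ABE, ADF, AEG, AFJ, AGJ, BDJ, BEF, BFG, BGJ, DEG, DEJ, DFG, EFJ

giving chain groups C_0 ≅ Z^7, C_1 ≅ Z^21, C_2 ≅ Z^14.

The boundary map ∂_1: C_1 → C_0 is given by ∂[p,q] = [q] − [p]. For instance
  ∂DG = G − D.
The 7×21 boundary matrix has rank 6 and Smith normal form diag(1,1,1,1,1,1).

Boundary ∂_2: C_2 → C_1 acts by ∂[p,q,r] = [q,r] − [p,r] + [p,q]. For instance
  ∂DEG = EG − DG + DE,
  ∂ABE = BE − AE + AB.
The resulting 21×14 matrix has rank 13, and its Smith normal form has invariant factors (1,1,1,1,1,1,1,1,1,1,1,1,1).

Computing H_k = (kernel of ∂_k) / (image of ∂_{k+1}):

  H_0: rank C_0 − rank ∂_1 = 7 − 6 = 1, and the invariant factors of ∂_1 are all 1, so H_0 = Z.
  H_1: rank ker ∂_1 − rank ∂_2 = (21 − 6) − 13 = 2, and the invariant factors of ∂_2 are all 1, so H_1 = Z^2.
  H_2: rank ker ∂_2 − rank ∂_3 = (14 − 13) − 0 = 1, and there is no ∂_3, so H_2 = Z.

H_0 = Z,  H_1 = Z^2,  H_2 = Z.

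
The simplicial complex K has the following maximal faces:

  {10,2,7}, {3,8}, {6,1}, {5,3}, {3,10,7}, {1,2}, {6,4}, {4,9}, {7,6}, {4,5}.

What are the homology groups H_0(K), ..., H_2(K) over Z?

K has 10 vertices, 13 edges, 2 triangles.
rank ∂_0 = 0, rank ∂_1 = 9 ⇒ b_0 = 10 − 0 − 9 = 1; all invariant factors of ∂_1 are 1 so no torsion. So H_0 ≅ Z.
rank ∂_1 = 9, rank ∂_2 = 2 ⇒ b_1 = 13 − 9 − 2 = 2; all invariant factors of ∂_2 are 1 so no torsion. So H_1 ≅ Z^2.
rank ∂_2 = 2, rank ∂_3 = 0 ⇒ b_2 = 2 − 2 − 0 = 0. So H_2 ≅ 0.

H_0 = Z,  H_1 = Z^2,  H_2 = 0.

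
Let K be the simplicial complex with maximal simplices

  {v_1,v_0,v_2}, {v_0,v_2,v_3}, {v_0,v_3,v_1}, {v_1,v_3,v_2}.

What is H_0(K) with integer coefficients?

We work with the vertex ordering v_0 < v_1 < v_2 < v_3. The simplices of K, each written with vertices in increasing order, are:

  0-simplices (4): [v_0], [v_1], [v_2], [v_3]
  1-simplices (6): [v_0,v_1], [v_0,v_2], [v_0,v_3], [v_1,v_2], [v_1,v_3], [v_2,v_3]
  2-simplices (4): [v_0,v_1,v_2], [v_0,v_1,v_3], [v_0,v_2,v_3], [v_1,v_2,v_3]

giving chain groups C_0 ≅ Z^4, C_1 ≅ Z^6, C_2 ≅ Z^4.

The boundary map ∂_1: C_1 → C_0 sends each edge [p,q] (with p < q) to q − p.
As a 4×6 matrix over Z this has rank 3, with invariant factors (1,1,1).

The boundary map ∂_2: C_2 → C_1 sends each 2-simplex [p,q,r] to [q,r] − [p,r] + [p,q]. For instance
  ∂[v_0,v_1,v_2] = [v_1,v_2] − [v_0,v_2] + [v_0,v_1],
  ∂[v_1,v_2,v_3] = [v_2,v_3] − [v_1,v_3] + [v_1,v_2].
The resulting 6×4 matrix has rank 3, and its Smith normal form has invariant factors (1,1,1).

From H_k ≅ ker(∂_k) / im(∂_{k+1}) we obtain:

  H_0: rank C_0 − rank ∂_1 = 4 − 3 = 1, and the invariant factors of ∂_1 are all 1, so H_0 = Z.

H_0 ≅ Z.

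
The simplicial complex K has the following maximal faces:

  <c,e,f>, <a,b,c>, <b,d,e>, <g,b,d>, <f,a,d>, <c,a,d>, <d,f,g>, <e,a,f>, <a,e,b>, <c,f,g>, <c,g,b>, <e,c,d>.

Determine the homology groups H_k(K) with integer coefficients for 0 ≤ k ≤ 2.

Order the vertices as a < b < c < d < e < f < g. Listing each simplex with vertices in this order, K has dimension 2 with simplices:

  0-simplices (7): a, b, c, d, e, f, g
  1-simplices (18): ab, ac, ad, ae, af, bc, bd, be, bg, cd, ce, cf, cg, de, df, dg, ef, fg
  2-simplices (12): abc, abe, acd, adf, aef, bcg, bde, bdg, cde, cef, cfg, dfg

giving chain groups C_0 ≅ Z^7, C_1 ≅ Z^18, C_2 ≅ Z^12.

Boundary ∂_1: C_1 → C_0 is given by ∂[p,q] = [q] − [p]. For instance
  ∂df = f − d.
This gives a 7×18 integer matrix of rank 6; reducing to Smith normal form yields diagonal entries (1,1,1,1,1,1).

The boundary map ∂_2: C_2 → C_1 acts by ∂[p,q,r] = [q,r] − [p,r] + [p,q]. For instance
  ∂bdg = dg − bg + bd,
  ∂abe = be − ae + ab.
The 18×12 boundary matrix has rank 12 and Smith normal form diag(1,1,1,1,1,1,1,1,1,1,1,2).

Computing H_k = (kernel of ∂_k) / (image of ∂_{k+1}):

  H_0: rank C_0 − rank ∂_1 = 7 − 6 = 1, and the invariant factors of ∂_1 are all 1, so H_0 ≅ Z.
  H_1: rank ker ∂_1 − rank ∂_2 = (18 − 6) − 12 = 0, and ∂_2 has invariant factor 2 > 1, so H_1 ≅ Z/2Z.
  H_2: rank ker ∂_2 − rank ∂_3 = (12 − 12) − 0 = 0, and there is no ∂_3, so H_2 ≅ 0.

As a check, the Euler characteristic is 7 − 18 + 12 = 1, which agrees with 1 − 0 + 0 = 1.

H_0 = Z,  H_1 = Z/2Z,  H_2 = 0.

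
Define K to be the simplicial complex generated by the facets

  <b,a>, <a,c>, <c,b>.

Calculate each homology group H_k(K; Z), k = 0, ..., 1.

We work with the vertex ordering a < b < c. The simplices of K, each written with vertices in increasing order, are:

  0-simplices (3): a, b, c
  1-simplices (3): ab, ac, bc

giving chain groups C_0 ≅ Z^3, C_1 ≅ Z^3.

The boundary map ∂_1: C_1 → C_0 is given by ∂[p,q] = [q] − [p]. For instance
  ∂ab = b − a.
The 3×3 boundary matrix has rank 2 and Smith normal form diag(1,1).

Now H_k = ker ∂_k / im ∂_{k+1}, so:

  H_0: rank C_0 − rank ∂_1 = 3 − 2 = 1, and the invariant factors of ∂_1 are all 1, so H_0 ≅ Z.
  H_1: rank ker ∂_1 − rank ∂_2 = (3 − 2) − 0 = 1, and there is no ∂_2, so H_1 ≅ Z.

H_0 = Z,  H_1 = Z.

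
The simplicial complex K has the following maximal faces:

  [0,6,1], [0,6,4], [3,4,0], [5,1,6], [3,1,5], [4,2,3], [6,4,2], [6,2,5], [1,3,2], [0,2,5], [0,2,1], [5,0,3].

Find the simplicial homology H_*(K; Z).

We work with the vertex ordering 0 < 1 < 2 < 3 < 4 < 5 < 6. The simplices of K, each written with vertices in increasing order, are:

  0-simplices (7): [0], [1], [2], [3], [4], [5], [6]
  1-simplices (18): [0,1], [0,2], [0,3], [0,4], [0,5], [0,6], [1,2], [1,3], [1,5], [1,6], [2,3], [2,4], [2,5], [2,6], [3,4], [3,5], [4,6], [5,6]
  2-simplices (12): [0,1,2], [0,1,6], [0,2,5], [0,3,4], [0,3,5], [0,4,6], [1,2,3], [1,3,5], [1,5,6], [2,3,4], [2,4,6], [2,5,6]

Hence C_0 ≅ Z^7, C_1 ≅ Z^18, C_2 ≅ Z^12.

∂_1: C_1 → C_0 sends each edge [p,q] (with p < q) to q − p. For instance
  ∂[1,2] = [2] − [1].
This gives a 7×18 integer matrix of rank 6; reducing to Smith normal form yields diagonal entries (1,1,1,1,1,1).

The boundary map ∂_2: C_2 → C_1 sends each 2-simplex [p,q,r] to [q,r] − [p,r] + [p,q]. For instance
  ∂[0,4,6] = [4,6] − [0,6] + [0,4],
  ∂[0,3,5] = [3,5] − [0,5] + [0,3].
As a 18×12 matrix over Z this has rank 12, with invariant factors (1,1,1,1,1,1,1,1,1,1,1,2).

Reading off H_k = ker ∂_k / im ∂_{k+1}:

  H_0: rank C_0 − rank ∂_1 = 7 − 6 = 1, and the invariant factors of ∂_1 are all 1, so H_0 ≅ Z.
  H_1: rank ker ∂_1 − rank ∂_2 = (18 − 6) − 12 = 0, and ∂_2 has invariant factor 2 > 1, so H_1 ≅ Z/2.
  H_2: rank ker ∂_2 − rank ∂_3 = (12 − 12) − 0 = 0, and there is no ∂_3, so H_2 ≅ 0.

H_0 ≅ Z,  H_1 ≅ Z/2,  H_2 = 0.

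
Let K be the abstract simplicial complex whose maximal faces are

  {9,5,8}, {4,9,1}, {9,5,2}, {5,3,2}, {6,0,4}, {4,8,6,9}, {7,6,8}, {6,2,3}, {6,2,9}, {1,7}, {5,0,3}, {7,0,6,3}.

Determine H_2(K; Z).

H_2 = 0.

Take the total order 0 < 1 < 2 < 3 < 4 < 5 < 6 < 7 < 8 < 9 on the vertex set. Then K (dimension 3) consists of the simplices:

  0-simplices (10): [0], [1], [2], [3], [4], [5], [6], [7], [8], [9]
  1-simplices (25): (25 of them)
  2-simplices (17): [0,3,5], [0,3,6], [0,3,7], [0,4,6], [0,6,7], [1,4,9], [2,3,5], [2,3,6], [2,5,9], [2,6,9], [3,6,7], [4,6,8], [4,6,9], [4,8,9], [5,8,9], [6,7,8], [6,8,9]
  3-simplices (2): [0,3,6,7], [4,6,8,9]

giving chain groups C_0 ≅ Z^10, C_1 ≅ Z^25, C_2 ≅ Z^17, C_3 ≅ Z^2.

Boundary ∂_1: C_1 → C_0 sends each edge [p,q] (with p < q) to q − p. For instance
  ∂[6,7] = [7] − [6].
As a 10×25 matrix over Z this has rank 9, with invariant factors (1,1,1,1,1,1,1,1,1).

The boundary map ∂_2: C_2 → C_1 acts by ∂[p,q,r] = [q,r] − [p,r] + [p,q]. For instance
  ∂[6,7,8] = [7,8] − [6,8] + [6,7],
  ∂[5,8,9] = [8,9] − [5,9] + [5,8].
The resulting 25×17 matrix has rank 15, and its Smith normal form has invariant factors (1,1,1,1,1,1,1,1,1,1,1,1,1,1,1).

The boundary map ∂_3: C_3 → C_2 sends each 3-simplex σ to the alternating sum Σ_i (−1)^i (σ with its i-th vertex removed). For instance
  ∂[0,3,6,7] = [3,6,7] − [0,6,7] + [0,3,7] − [0,3,6],
  ∂[4,6,8,9] = [6,8,9] − [4,8,9] + [4,6,9] − [4,6,8].
As a 17×2 matrix over Z this has rank 2, with invariant factors (1,1).

Computing H_k = (kernel of ∂_k) / (image of ∂_{k+1}):

  H_2: rank ker ∂_2 − rank ∂_3 = (17 − 15) − 2 = 0, and the invariant factors of ∂_3 are all 1, so H_2 = 0.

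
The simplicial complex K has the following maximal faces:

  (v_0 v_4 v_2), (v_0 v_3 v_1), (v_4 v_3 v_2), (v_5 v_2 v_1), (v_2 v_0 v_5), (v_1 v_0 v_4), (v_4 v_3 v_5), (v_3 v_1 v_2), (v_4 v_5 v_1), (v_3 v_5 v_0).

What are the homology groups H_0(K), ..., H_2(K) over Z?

H_0 = Z,  H_1 = Z/2Z,  H_2 = 0.

K has 6 vertices, 15 edges, 10 triangles.
rank ∂_0 = 0, rank ∂_1 = 5 ⇒ b_0 = 6 − 0 − 5 = 1; all invariant factors of ∂_1 are 1 so no torsion. So H_0 = Z.
rank ∂_1 = 5, rank ∂_2 = 10 ⇒ b_1 = 15 − 5 − 10 = 0; ∂_2 has invariant factor(s) [2] giving torsion. So H_1 = Z/2Z.
rank ∂_2 = 10, rank ∂_3 = 0 ⇒ b_2 = 10 − 10 − 0 = 0. So H_2 = 0.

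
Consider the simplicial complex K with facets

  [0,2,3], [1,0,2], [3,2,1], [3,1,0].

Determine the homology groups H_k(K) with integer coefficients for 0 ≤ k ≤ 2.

H_0 ≅ Z,  H_1 = 0,  H_2 ≅ Z.

K has 4 vertices, 6 edges, 4 triangles.
rank ∂_0 = 0, rank ∂_1 = 3 ⇒ b_0 = 4 − 0 − 3 = 1; all invariant factors of ∂_1 are 1 so no torsion. So H_0 ≅ Z.
rank ∂_1 = 3, rank ∂_2 = 3 ⇒ b_1 = 6 − 3 − 3 = 0; all invariant factors of ∂_2 are 1 so no torsion. So H_1 ≅ 0.
rank ∂_2 = 3, rank ∂_3 = 0 ⇒ b_2 = 4 − 3 − 0 = 1. So H_2 ≅ Z.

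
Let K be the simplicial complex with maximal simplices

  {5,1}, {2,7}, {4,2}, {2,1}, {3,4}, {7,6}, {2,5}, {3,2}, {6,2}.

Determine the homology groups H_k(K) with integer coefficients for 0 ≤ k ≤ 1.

K has 7 vertices, 9 edges.
rank ∂_0 = 0, rank ∂_1 = 6 ⇒ b_0 = 7 − 0 − 6 = 1; all invariant factors of ∂_1 are 1 so no torsion. So H_0 ≅ Z.
rank ∂_1 = 6, rank ∂_2 = 0 ⇒ b_1 = 9 − 6 − 0 = 3. So H_1 ≅ Z^3.

H_0 = Z,  H_1 = Z^3.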